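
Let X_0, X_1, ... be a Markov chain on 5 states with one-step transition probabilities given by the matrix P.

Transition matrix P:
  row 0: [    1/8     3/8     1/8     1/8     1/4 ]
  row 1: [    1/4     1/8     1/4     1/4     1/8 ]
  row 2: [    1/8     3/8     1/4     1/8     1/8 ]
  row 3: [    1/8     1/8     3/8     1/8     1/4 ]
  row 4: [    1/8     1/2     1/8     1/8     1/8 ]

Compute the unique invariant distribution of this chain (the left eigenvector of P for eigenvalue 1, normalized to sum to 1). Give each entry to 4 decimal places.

π = [0.1606, 0.2844, 0.2294, 0.1606, 0.1651]

Balance equations π_j = Σ_i π_i·P[i][j]:
  π_0 = 1/8·π_0 + 1/4·π_1 + 1/8·π_2 + 1/8·π_3 + 1/8·π_4
  π_1 = 3/8·π_0 + 1/8·π_1 + 3/8·π_2 + 1/8·π_3 + 1/2·π_4
  π_2 = 1/8·π_0 + 1/4·π_1 + 1/4·π_2 + 3/8·π_3 + 1/8·π_4
  π_3 = 1/8·π_0 + 1/4·π_1 + 1/8·π_2 + 1/8·π_3 + 1/8·π_4
  normalize: π_0 + π_1 + π_2 + π_3 + π_4 = 1
Solving the linear system gives exactly π = [35/218, 31/109, 25/109, 35/218, 18/109].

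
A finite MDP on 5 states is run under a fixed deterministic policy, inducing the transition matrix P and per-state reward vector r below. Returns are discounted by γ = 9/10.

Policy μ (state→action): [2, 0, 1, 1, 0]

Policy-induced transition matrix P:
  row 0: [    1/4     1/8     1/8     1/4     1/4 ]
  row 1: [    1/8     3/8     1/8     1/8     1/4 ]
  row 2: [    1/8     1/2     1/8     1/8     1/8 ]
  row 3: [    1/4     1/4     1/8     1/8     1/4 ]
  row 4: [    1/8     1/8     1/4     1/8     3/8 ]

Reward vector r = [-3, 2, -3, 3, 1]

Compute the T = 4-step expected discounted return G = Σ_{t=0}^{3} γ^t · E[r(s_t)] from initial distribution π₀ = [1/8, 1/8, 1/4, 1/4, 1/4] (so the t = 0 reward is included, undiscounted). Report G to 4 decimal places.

G = 0.7796

t=0: π = [0.1250, 0.1250, 0.2500, 0.2500, 0.2500], E[r] = 0.1250, γ^t·E[r] = 0.125000, running G = 0.125000
t=1: π = [0.1719, 0.2813, 0.1563, 0.1406, 0.2500], E[r] = 0.2500, γ^t·E[r] = 0.225000, running G = 0.350000
t=2: π = [0.1641, 0.2715, 0.1563, 0.1465, 0.2617], E[r] = 0.2832, γ^t·E[r] = 0.229395, running G = 0.579395
t=3: π = [0.1638, 0.2698, 0.1577, 0.1455, 0.2632], E[r] = 0.2747, γ^t·E[r] = 0.200226, running G = 0.779620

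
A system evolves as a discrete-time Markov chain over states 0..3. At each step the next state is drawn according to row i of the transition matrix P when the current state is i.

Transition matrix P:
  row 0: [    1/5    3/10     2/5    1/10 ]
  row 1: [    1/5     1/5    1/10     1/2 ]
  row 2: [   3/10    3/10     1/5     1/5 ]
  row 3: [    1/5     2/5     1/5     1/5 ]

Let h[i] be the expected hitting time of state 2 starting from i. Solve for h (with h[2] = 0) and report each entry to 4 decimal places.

First-step conditioning: h[2] = 0; for i ≠ 2, h[i] = 1 + Σ_k P[i][k]·h[k].
  h[0] = 1 + 1/5·h[0] + 3/10·h[1] + 1/10·h[3]
  h[1] = 1 + 1/5·h[0] + 1/5·h[1] + 1/2·h[3]
  h[3] = 1 + 1/5·h[0] + 2/5·h[1] + 1/5·h[3]
Solving the 3×3 linear system over states ≠ 2 gives exactly h = [19/5, 26/5, 0, 24/5] (h[2] = 0 is the target).

h = [3.8000, 5.2000, 0.0000, 4.8000]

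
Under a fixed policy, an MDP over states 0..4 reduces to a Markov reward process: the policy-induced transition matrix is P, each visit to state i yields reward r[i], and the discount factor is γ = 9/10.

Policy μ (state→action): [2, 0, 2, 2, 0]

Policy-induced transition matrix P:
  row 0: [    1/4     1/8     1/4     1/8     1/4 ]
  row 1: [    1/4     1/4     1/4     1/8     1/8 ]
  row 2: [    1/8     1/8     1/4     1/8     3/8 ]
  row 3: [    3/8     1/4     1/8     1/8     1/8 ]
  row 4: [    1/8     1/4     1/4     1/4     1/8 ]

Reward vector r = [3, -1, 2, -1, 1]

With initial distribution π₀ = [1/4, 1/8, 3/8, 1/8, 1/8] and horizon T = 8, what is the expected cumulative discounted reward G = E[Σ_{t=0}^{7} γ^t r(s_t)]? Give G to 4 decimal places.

G = 5.9415

t=0: π = [0.2500, 0.1250, 0.3750, 0.1250, 0.1250], E[r] = 1.3750, γ^t·E[r] = 1.375000, running G = 1.375000
t=1: π = [0.2031, 0.1719, 0.2344, 0.1406, 0.2500], E[r] = 1.0156, γ^t·E[r] = 0.914063, running G = 2.289063
t=2: π = [0.2070, 0.1953, 0.2324, 0.1563, 0.2090], E[r] = 0.9434, γ^t·E[r] = 0.764121, running G = 3.053184
t=3: π = [0.2144, 0.1951, 0.2305, 0.1511, 0.2090], E[r] = 0.9668, γ^t·E[r] = 0.704795, running G = 3.757979
t=4: π = [0.2140, 0.1944, 0.2311, 0.1511, 0.2094], E[r] = 0.9680, γ^t·E[r] = 0.635096, running G = 4.393075
t=5: π = [0.2138, 0.1944, 0.2311, 0.1512, 0.2095], E[r] = 0.9677, γ^t·E[r] = 0.571402, running G = 4.964477
t=6: π = [0.2138, 0.1944, 0.2311, 0.1512, 0.2095], E[r] = 0.9676, γ^t·E[r] = 0.514218, running G = 5.478695
t=7: π = [0.2138, 0.1944, 0.2311, 0.1512, 0.2095], E[r] = 0.9676, γ^t·E[r] = 0.462800, running G = 5.941495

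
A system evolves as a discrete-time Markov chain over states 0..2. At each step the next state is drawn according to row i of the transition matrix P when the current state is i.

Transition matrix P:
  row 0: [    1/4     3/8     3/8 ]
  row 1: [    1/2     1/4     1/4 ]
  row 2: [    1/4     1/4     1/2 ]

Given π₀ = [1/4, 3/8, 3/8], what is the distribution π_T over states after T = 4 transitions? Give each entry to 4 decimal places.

π = [0.3225, 0.2904, 0.3871]

t=0: π = [0.2500, 0.3750, 0.3750]
t=1: π = [0.3438, 0.2813, 0.3750]
t=2: π = [0.3203, 0.2930, 0.3867]
t=3: π = [0.3232, 0.2900, 0.3867]
t=4: π = [0.3225, 0.2904, 0.3871]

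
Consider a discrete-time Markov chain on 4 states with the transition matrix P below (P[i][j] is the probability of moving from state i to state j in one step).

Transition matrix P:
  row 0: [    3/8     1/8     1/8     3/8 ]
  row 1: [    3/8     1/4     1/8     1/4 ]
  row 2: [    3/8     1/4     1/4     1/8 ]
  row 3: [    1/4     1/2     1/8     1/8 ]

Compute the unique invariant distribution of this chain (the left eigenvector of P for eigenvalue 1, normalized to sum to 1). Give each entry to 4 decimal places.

Balance equations π_j = Σ_i π_i·P[i][j]:
  π_0 = 3/8·π_0 + 3/8·π_1 + 3/8·π_2 + 1/4·π_3
  π_1 = 1/8·π_0 + 1/4·π_1 + 1/4·π_2 + 1/2·π_3
  π_2 = 1/8·π_0 + 1/8·π_1 + 1/4·π_2 + 1/8·π_3
  normalize: π_0 + π_1 + π_2 + π_3 = 1
Solving the linear system gives exactly π = [176/511, 137/511, 1/7, 125/511].

π = [0.3444, 0.2681, 0.1429, 0.2446]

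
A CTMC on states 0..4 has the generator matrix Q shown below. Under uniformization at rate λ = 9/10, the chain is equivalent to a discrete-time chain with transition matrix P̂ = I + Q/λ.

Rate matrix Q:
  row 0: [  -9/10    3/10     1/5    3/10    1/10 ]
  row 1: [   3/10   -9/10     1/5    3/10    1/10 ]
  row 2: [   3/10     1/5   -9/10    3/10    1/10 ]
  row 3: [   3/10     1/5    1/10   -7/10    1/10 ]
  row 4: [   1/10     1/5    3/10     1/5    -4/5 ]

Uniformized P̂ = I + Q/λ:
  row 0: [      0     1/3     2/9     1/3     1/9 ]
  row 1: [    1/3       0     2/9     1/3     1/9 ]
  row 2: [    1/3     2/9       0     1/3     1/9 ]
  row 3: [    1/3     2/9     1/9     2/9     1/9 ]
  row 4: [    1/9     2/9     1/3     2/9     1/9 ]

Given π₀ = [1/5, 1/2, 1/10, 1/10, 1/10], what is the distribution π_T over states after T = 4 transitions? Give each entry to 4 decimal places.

t=0: π = [0.2000, 0.5000, 0.1000, 0.1000, 0.1000]
t=1: π = [0.2444, 0.1333, 0.2000, 0.3111, 0.1111]
t=2: π = [0.2272, 0.2198, 0.1556, 0.2864, 0.1111]
t=3: π = [0.2329, 0.1986, 0.1682, 0.2892, 0.1111]
t=4: π = [0.2310, 0.2040, 0.1651, 0.2889, 0.1111]

π = [0.2310, 0.2040, 0.1651, 0.2889, 0.1111]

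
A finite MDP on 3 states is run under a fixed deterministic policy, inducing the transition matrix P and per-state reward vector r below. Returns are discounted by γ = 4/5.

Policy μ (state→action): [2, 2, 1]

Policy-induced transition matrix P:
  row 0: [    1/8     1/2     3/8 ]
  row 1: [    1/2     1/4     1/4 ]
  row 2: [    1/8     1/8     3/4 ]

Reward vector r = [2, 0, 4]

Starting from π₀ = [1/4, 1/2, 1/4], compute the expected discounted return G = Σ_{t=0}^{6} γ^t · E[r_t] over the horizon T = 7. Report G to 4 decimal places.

G = 8.7778

t=0: π = [0.2500, 0.5000, 0.2500], E[r] = 1.5000, γ^t·E[r] = 1.500000, running G = 1.500000
t=1: π = [0.3125, 0.2813, 0.4063], E[r] = 2.2500, γ^t·E[r] = 1.800000, running G = 3.300000
t=2: π = [0.2305, 0.2773, 0.4922], E[r] = 2.4297, γ^t·E[r] = 1.555000, running G = 4.855000
t=3: π = [0.2290, 0.2461, 0.5249], E[r] = 2.5576, γ^t·E[r] = 1.309500, running G = 6.164500
t=4: π = [0.2173, 0.2416, 0.5411], E[r] = 2.5989, γ^t·E[r] = 1.064500, running G = 7.229000
t=5: π = [0.2156, 0.2367, 0.5477], E[r] = 2.6220, γ^t·E[r] = 0.859185, running G = 8.088185
t=6: π = [0.2138, 0.2354, 0.5508], E[r] = 2.6307, γ^t·E[r] = 0.689628, running G = 8.777813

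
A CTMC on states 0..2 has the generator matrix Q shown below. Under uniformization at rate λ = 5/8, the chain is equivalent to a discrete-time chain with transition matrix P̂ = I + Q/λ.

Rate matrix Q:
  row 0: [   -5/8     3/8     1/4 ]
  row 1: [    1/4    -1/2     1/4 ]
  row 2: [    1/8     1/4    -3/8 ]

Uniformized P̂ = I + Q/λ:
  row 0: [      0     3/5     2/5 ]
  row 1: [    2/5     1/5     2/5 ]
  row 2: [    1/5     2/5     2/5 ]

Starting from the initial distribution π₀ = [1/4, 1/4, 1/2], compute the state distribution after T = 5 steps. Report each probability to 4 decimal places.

π = [0.2278, 0.3722, 0.4000]

t=0: π = [0.2500, 0.2500, 0.5000]
t=1: π = [0.2000, 0.4000, 0.4000]
t=2: π = [0.2400, 0.3600, 0.4000]
t=3: π = [0.2240, 0.3760, 0.4000]
t=4: π = [0.2304, 0.3696, 0.4000]
t=5: π = [0.2278, 0.3722, 0.4000]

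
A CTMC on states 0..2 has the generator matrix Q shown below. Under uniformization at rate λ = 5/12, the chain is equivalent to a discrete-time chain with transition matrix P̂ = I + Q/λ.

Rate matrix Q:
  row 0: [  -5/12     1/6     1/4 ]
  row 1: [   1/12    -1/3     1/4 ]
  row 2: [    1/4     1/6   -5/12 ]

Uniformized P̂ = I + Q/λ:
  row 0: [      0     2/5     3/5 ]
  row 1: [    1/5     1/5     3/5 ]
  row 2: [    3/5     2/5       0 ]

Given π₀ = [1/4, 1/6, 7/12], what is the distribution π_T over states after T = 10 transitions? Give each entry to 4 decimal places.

π = [0.2904, 0.3333, 0.3763]

t=0: π = [0.2500, 0.1667, 0.5833]
t=1: π = [0.3833, 0.3667, 0.2500]
t=2: π = [0.2233, 0.3267, 0.4500]
t=3: π = [0.3353, 0.3347, 0.3300]
t=4: π = [0.2649, 0.3331, 0.4020]
t=5: π = [0.3078, 0.3334, 0.3588]
t=6: π = [0.2820, 0.3333, 0.3847]
t=7: π = [0.2975, 0.3333, 0.3692]
t=8: π = [0.2882, 0.3333, 0.3785]
t=9: π = [0.2938, 0.3333, 0.3729]
t=10: π = [0.2904, 0.3333, 0.3763]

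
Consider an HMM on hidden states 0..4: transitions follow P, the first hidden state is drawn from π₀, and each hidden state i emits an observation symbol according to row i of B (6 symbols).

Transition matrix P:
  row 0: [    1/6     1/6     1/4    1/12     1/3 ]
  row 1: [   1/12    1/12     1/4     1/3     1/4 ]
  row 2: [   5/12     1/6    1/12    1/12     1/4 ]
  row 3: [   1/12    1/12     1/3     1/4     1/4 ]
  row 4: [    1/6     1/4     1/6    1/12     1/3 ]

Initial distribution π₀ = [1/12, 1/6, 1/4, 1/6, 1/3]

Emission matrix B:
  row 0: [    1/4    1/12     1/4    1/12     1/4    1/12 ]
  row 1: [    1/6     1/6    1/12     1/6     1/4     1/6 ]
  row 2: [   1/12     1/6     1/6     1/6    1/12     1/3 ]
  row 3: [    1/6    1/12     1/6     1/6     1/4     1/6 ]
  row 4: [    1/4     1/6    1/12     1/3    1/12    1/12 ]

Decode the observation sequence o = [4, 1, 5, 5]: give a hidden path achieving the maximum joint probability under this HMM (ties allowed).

t=0: δ = [2.083e-02, 4.167e-02, 2.083e-02, 4.167e-02, 2.778e-02]  (obs o_0=4)
t=1: δ = [7.234e-04, 1.157e-03, 2.315e-03, 1.157e-03, 1.736e-03]  ψ = [2, 4, 3, 1, 1]  (obs o_1=1)
t=2: δ = [8.038e-05, 7.234e-05, 1.286e-04, 6.430e-05, 4.823e-05]  ψ = [2, 4, 3, 1, 2]  (obs o_2=5)
t=3: δ = [4.465e-06, 3.572e-06, 7.144e-06, 4.019e-06, 2.679e-06]  ψ = [2, 2, 3, 1, 2]  (obs o_3=5)
backtrack: best end state = 2; path = [4, 1, 3, 2]

path = [4, 1, 3, 2]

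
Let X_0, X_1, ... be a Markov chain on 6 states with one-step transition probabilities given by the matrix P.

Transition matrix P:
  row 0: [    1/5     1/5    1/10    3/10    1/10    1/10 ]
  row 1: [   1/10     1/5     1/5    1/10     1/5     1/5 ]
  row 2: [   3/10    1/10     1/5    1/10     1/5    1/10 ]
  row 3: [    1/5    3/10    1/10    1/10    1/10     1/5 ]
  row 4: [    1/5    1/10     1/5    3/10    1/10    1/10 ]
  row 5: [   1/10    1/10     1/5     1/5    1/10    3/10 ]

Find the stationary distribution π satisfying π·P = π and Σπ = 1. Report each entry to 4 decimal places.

π = [0.1823, 0.1714, 0.1638, 0.1801, 0.1335, 0.1689]

Balance equations π_j = Σ_i π_i·P[i][j]:
  π_0 = 1/5·π_0 + 1/10·π_1 + 3/10·π_2 + 1/5·π_3 + 1/5·π_4 + 1/10·π_5
  π_1 = 1/5·π_0 + 1/5·π_1 + 1/10·π_2 + 3/10·π_3 + 1/10·π_4 + 1/10·π_5
  π_2 = 1/10·π_0 + 1/5·π_1 + 1/5·π_2 + 1/10·π_3 + 1/5·π_4 + 1/5·π_5
  π_3 = 3/10·π_0 + 1/10·π_1 + 1/10·π_2 + 1/10·π_3 + 3/10·π_4 + 1/5·π_5
  π_4 = 1/10·π_0 + 1/5·π_1 + 1/5·π_2 + 1/10·π_3 + 1/10·π_4 + 1/10·π_5
  normalize: π_0 + π_1 + π_2 + π_3 + π_4 + π_5 = 1
Solving the linear system gives exactly π = [2080/11407, 115/671, 1868/11407, 2054/11407, 1523/11407, 1927/11407].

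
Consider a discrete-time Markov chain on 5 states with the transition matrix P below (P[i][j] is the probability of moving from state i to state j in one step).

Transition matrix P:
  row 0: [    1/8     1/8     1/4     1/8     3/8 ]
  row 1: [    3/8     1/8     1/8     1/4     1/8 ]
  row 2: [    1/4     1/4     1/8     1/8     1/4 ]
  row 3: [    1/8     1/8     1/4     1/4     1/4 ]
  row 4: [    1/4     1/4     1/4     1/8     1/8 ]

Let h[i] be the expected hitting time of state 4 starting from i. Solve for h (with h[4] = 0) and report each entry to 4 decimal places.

First-step conditioning: h[4] = 0; for i ≠ 4, h[i] = 1 + Σ_k P[i][k]·h[k].
  h[0] = 1 + 1/8·h[0] + 1/8·h[1] + 1/4·h[2] + 1/8·h[3]
  h[1] = 1 + 3/8·h[0] + 1/8·h[1] + 1/8·h[2] + 1/4·h[3]
  h[2] = 1 + 1/4·h[0] + 1/4·h[1] + 1/8·h[2] + 1/8·h[3]
  h[3] = 1 + 1/8·h[0] + 1/8·h[1] + 1/4·h[2] + 1/4·h[3]
Solving the 4×4 linear system over states ≠ 4 gives exactly h = [292/85, 2556/595, 2328/595, 2336/595, 0] (h[4] = 0 is the target).

h = [3.4353, 4.2958, 3.9126, 3.9261, 0.0000]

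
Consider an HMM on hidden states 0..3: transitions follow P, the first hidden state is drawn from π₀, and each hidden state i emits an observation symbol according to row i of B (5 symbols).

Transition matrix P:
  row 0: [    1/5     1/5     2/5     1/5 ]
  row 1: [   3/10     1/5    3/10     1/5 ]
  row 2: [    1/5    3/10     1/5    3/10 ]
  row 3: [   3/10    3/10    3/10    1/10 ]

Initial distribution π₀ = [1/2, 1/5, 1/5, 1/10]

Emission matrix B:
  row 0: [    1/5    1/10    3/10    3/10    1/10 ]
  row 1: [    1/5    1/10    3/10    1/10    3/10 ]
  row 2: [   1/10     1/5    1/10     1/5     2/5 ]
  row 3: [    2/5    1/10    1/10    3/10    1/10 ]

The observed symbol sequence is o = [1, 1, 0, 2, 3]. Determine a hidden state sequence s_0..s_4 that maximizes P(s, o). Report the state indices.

t=0: δ = [5.000e-02, 2.000e-02, 4.000e-02, 1.000e-02]  (obs o_0=1)
t=1: δ = [1.000e-03, 1.200e-03, 4.000e-03, 1.200e-03]  ψ = [0, 2, 0, 2]  (obs o_1=1)
t=2: δ = [1.600e-04, 2.400e-04, 8.000e-05, 4.800e-04]  ψ = [2, 2, 2, 2]  (obs o_2=0)
t=3: δ = [4.320e-05, 4.320e-05, 1.440e-05, 4.800e-06]  ψ = [3, 3, 3, 1]  (obs o_3=2)
t=4: δ = [3.888e-06, 8.640e-07, 3.456e-06, 2.592e-06]  ψ = [1, 0, 0, 0]  (obs o_4=3)
backtrack: best end state = 0; path = [0, 2, 3, 1, 0]

path = [0, 2, 3, 1, 0]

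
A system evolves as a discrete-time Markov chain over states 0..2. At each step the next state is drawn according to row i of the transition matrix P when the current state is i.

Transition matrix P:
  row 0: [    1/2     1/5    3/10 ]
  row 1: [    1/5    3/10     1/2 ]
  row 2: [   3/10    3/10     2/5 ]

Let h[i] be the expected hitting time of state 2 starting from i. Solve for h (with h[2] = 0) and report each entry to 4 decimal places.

h = [2.9032, 2.2581, 0.0000]

First-step conditioning: h[2] = 0; for i ≠ 2, h[i] = 1 + Σ_k P[i][k]·h[k].
  h[0] = 1 + 1/2·h[0] + 1/5·h[1]
  h[1] = 1 + 1/5·h[0] + 3/10·h[1]
Solving the 2×2 linear system over states ≠ 2 gives exactly h = [90/31, 70/31, 0] (h[2] = 0 is the target).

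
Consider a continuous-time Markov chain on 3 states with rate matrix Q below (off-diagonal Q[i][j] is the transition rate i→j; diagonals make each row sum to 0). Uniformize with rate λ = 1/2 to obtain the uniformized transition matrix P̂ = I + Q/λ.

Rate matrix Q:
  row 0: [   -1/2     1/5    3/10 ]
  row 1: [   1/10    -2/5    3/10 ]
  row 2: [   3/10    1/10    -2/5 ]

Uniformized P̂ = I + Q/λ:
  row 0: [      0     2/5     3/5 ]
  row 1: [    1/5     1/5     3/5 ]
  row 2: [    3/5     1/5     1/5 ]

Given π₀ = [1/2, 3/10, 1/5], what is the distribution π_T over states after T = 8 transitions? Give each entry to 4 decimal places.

t=0: π = [0.5000, 0.3000, 0.2000]
t=1: π = [0.1800, 0.3000, 0.5200]
t=2: π = [0.3720, 0.2360, 0.3920]
t=3: π = [0.2824, 0.2744, 0.4432]
t=4: π = [0.3208, 0.2565, 0.4227]
t=5: π = [0.3049, 0.2642, 0.4309]
t=6: π = [0.3114, 0.2610, 0.4276]
t=7: π = [0.3088, 0.2623, 0.4289]
t=8: π = [0.3098, 0.2618, 0.4284]

π = [0.3098, 0.2618, 0.4284]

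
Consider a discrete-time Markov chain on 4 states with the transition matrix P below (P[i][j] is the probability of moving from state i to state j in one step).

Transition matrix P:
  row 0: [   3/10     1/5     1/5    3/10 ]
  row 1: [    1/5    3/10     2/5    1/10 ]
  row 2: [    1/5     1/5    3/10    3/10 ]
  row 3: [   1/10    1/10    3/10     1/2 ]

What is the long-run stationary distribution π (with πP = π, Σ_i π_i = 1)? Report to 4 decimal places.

Balance equations π_j = Σ_i π_i·P[i][j]:
  π_0 = 3/10·π_0 + 1/5·π_1 + 1/5·π_2 + 1/10·π_3
  π_1 = 1/5·π_0 + 3/10·π_1 + 1/5·π_2 + 1/10·π_3
  π_2 = 1/5·π_0 + 2/5·π_1 + 3/10·π_2 + 3/10·π_3
  normalize: π_0 + π_1 + π_2 + π_3 = 1
Solving the linear system gives exactly π = [13/70, 13/70, 3/10, 23/70].

π = [0.1857, 0.1857, 0.3000, 0.3286]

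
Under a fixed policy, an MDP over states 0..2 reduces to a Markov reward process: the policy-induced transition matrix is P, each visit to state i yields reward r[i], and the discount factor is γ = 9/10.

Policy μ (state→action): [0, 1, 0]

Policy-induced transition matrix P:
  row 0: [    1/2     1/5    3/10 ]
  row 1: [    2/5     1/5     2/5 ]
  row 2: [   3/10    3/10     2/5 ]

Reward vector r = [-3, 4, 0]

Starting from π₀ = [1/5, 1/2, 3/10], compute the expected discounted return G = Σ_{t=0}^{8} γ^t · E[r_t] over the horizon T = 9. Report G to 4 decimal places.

t=0: π = [0.2000, 0.5000, 0.3000], E[r] = 1.4000, γ^t·E[r] = 1.400000, running G = 1.400000
t=1: π = [0.3900, 0.2300, 0.3800], E[r] = -0.2500, γ^t·E[r] = -0.225000, running G = 1.175000
t=2: π = [0.4010, 0.2380, 0.3610], E[r] = -0.2510, γ^t·E[r] = -0.203310, running G = 0.971690
t=3: π = [0.4040, 0.2361, 0.3599], E[r] = -0.2676, γ^t·E[r] = -0.195080, running G = 0.776610
t=4: π = [0.4044, 0.2360, 0.3596], E[r] = -0.2693, γ^t·E[r] = -0.176668, running G = 0.599942
t=5: π = [0.4045, 0.2360, 0.3596], E[r] = -0.2696, γ^t·E[r] = -0.159198, running G = 0.440744
t=6: π = [0.4045, 0.2360, 0.3596], E[r] = -0.2697, γ^t·E[r] = -0.143305, running G = 0.297439
t=7: π = [0.4045, 0.2360, 0.3596], E[r] = -0.2697, γ^t·E[r] = -0.128978, running G = 0.168461
t=8: π = [0.4045, 0.2360, 0.3596], E[r] = -0.2697, γ^t·E[r] = -0.116081, running G = 0.052380

G = 0.0524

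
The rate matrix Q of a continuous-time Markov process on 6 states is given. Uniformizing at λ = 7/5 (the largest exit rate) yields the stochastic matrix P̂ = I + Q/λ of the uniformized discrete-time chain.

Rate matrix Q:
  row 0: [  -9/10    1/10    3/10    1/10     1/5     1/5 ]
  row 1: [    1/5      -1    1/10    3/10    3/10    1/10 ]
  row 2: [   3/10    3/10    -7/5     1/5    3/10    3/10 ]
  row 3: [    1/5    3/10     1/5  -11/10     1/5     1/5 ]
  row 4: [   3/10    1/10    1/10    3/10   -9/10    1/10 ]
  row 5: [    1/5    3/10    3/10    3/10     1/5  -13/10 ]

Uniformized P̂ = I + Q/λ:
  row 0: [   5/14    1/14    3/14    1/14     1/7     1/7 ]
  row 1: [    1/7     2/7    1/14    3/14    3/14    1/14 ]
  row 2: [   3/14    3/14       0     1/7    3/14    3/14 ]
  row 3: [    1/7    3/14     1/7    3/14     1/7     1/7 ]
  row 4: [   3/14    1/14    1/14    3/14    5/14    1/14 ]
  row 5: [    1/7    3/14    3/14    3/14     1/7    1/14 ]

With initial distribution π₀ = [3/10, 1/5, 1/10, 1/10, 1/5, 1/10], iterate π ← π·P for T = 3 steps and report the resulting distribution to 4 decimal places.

t=0: π = [0.3000, 0.2000, 0.1000, 0.1000, 0.2000, 0.1000]
t=1: π = [0.2286, 0.1571, 0.1286, 0.1643, 0.2071, 0.1143]
t=2: π = [0.2158, 0.1633, 0.1230, 0.1724, 0.2077, 0.1179]
t=3: π = [0.2127, 0.1655, 0.1226, 0.1747, 0.2078, 0.1167]

π = [0.2127, 0.1655, 0.1226, 0.1747, 0.2078, 0.1167]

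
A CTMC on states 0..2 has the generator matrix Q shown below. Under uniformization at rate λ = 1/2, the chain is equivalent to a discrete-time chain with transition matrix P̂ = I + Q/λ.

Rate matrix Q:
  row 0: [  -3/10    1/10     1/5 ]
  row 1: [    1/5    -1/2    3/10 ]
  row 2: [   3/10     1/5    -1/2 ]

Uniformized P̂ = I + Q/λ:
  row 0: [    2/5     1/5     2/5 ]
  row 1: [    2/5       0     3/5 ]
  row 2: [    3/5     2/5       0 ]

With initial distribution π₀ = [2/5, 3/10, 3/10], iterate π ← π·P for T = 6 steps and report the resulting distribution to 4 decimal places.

π = [0.4638, 0.2201, 0.3161]

t=0: π = [0.4000, 0.3000, 0.3000]
t=1: π = [0.4600, 0.2000, 0.3400]
t=2: π = [0.4680, 0.2280, 0.3040]
t=3: π = [0.4608, 0.2152, 0.3240]
t=4: π = [0.4648, 0.2218, 0.3134]
t=5: π = [0.4627, 0.2183, 0.3190]
t=6: π = [0.4638, 0.2201, 0.3161]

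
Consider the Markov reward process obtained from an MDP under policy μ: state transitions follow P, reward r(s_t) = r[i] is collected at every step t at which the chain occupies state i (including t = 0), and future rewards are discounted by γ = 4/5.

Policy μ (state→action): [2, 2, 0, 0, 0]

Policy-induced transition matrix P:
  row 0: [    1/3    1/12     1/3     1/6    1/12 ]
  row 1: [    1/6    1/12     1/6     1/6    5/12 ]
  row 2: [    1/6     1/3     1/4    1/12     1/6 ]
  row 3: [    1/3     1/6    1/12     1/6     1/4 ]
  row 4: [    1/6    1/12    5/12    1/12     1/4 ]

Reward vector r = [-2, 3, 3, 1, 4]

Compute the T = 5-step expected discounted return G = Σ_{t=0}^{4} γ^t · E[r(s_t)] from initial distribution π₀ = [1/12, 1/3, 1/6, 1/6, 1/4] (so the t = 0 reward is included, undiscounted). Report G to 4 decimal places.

t=0: π = [0.0833, 0.3333, 0.1667, 0.1667, 0.2500], E[r] = 2.5000, γ^t·E[r] = 2.500000, running G = 2.500000
t=1: π = [0.2083, 0.1389, 0.2431, 0.1319, 0.2778], E[r] = 1.9722, γ^t·E[r] = 1.577778, running G = 4.077778
t=2: π = [0.2234, 0.1551, 0.2801, 0.1233, 0.2182], E[r] = 1.8547, γ^t·E[r] = 1.187037, running G = 5.264815
t=3: π = [0.2244, 0.1636, 0.2715, 0.1251, 0.2153], E[r] = 1.8428, γ^t·E[r] = 0.943506, running G = 6.208321
t=4: π = [0.2249, 0.1616, 0.2701, 0.1261, 0.2172], E[r] = 1.8404, γ^t·E[r] = 0.753821, running G = 6.962142

G = 6.9621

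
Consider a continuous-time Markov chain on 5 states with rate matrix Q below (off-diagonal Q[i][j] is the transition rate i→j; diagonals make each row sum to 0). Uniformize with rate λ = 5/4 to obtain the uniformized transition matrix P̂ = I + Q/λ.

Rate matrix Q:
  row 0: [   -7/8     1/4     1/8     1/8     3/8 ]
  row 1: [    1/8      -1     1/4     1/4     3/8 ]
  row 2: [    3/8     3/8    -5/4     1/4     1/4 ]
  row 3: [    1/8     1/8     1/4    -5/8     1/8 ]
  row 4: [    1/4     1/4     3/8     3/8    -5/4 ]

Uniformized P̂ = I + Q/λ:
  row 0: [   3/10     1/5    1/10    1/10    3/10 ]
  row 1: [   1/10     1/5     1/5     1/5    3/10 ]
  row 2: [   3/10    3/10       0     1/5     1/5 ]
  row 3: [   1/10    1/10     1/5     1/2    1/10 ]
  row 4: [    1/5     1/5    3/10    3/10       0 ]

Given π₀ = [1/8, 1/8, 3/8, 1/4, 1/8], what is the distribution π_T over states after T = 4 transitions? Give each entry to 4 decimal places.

π = [0.1882, 0.1882, 0.1653, 0.2833, 0.1749]

t=0: π = [0.1250, 0.1250, 0.3750, 0.2500, 0.1250]
t=1: π = [0.2125, 0.2125, 0.1250, 0.2750, 0.1750]
t=2: π = [0.1850, 0.1850, 0.1713, 0.2788, 0.1800]
t=3: π = [0.1893, 0.1893, 0.1653, 0.2831, 0.1731]
t=4: π = [0.1882, 0.1882, 0.1653, 0.2833, 0.1749]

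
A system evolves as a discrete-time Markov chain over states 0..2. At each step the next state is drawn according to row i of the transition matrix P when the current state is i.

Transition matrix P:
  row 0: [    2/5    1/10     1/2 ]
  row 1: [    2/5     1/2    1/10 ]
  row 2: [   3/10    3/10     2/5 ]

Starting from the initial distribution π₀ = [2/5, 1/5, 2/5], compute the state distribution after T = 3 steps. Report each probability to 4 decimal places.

π = [0.3642, 0.2836, 0.3522]

t=0: π = [0.4000, 0.2000, 0.4000]
t=1: π = [0.3600, 0.2600, 0.3800]
t=2: π = [0.3620, 0.2800, 0.3580]
t=3: π = [0.3642, 0.2836, 0.3522]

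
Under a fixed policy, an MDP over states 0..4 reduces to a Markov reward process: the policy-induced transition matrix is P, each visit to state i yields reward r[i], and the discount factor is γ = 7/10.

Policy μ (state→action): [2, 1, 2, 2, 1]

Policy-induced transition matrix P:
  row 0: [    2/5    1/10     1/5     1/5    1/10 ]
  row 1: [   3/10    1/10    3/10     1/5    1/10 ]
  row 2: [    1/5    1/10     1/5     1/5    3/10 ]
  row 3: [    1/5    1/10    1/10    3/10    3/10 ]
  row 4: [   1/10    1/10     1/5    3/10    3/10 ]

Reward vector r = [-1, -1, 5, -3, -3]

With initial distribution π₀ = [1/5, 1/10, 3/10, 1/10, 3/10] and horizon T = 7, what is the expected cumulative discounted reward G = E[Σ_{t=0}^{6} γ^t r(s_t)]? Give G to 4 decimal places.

t=0: π = [0.2000, 0.1000, 0.3000, 0.1000, 0.3000], E[r] = 0.0000, γ^t·E[r] = 0.000000, running G = 0.000000
t=1: π = [0.2200, 0.1000, 0.2000, 0.2400, 0.2400], E[r] = -0.7600, γ^t·E[r] = -0.532000, running G = -0.532000
t=2: π = [0.2300, 0.1000, 0.1860, 0.2480, 0.2360], E[r] = -0.8520, γ^t·E[r] = -0.417480, running G = -0.949480
t=3: π = [0.2324, 0.1000, 0.1852, 0.2484, 0.2340], E[r] = -0.8536, γ^t·E[r] = -0.292785, running G = -1.242265
t=4: π = [0.2331, 0.1000, 0.1852, 0.2482, 0.2335], E[r] = -0.8526, γ^t·E[r] = -0.204700, running G = -1.446964
t=5: π = [0.2333, 0.1000, 0.1852, 0.2482, 0.2334], E[r] = -0.8521, γ^t·E[r] = -0.143206, running G = -1.590171
t=6: π = [0.2333, 0.1000, 0.1852, 0.2482, 0.2333], E[r] = -0.8519, γ^t·E[r] = -0.100227, running G = -1.690397

G = -1.6904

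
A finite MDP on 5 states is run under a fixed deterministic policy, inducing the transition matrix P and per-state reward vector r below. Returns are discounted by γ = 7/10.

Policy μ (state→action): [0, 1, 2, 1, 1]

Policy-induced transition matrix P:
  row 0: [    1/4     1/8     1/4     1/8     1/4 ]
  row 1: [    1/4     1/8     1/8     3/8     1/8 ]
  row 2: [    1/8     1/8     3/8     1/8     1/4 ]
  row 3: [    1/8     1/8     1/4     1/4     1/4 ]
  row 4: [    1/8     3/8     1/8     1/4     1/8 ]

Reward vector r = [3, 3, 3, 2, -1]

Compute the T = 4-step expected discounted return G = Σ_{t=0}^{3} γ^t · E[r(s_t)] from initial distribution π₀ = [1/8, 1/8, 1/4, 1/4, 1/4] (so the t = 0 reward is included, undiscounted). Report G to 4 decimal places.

G = 4.7682

t=0: π = [0.1250, 0.1250, 0.2500, 0.2500, 0.2500], E[r] = 1.7500, γ^t·E[r] = 1.750000, running G = 1.750000
t=1: π = [0.1563, 0.1875, 0.2344, 0.2188, 0.2031], E[r] = 1.9688, γ^t·E[r] = 1.378125, running G = 3.128125
t=2: π = [0.1680, 0.1758, 0.2305, 0.2246, 0.2012], E[r] = 1.9707, γ^t·E[r] = 0.965645, running G = 4.093770
t=3: π = [0.1680, 0.1753, 0.2317, 0.2222, 0.2029], E[r] = 1.9663, γ^t·E[r] = 0.674444, running G = 4.768213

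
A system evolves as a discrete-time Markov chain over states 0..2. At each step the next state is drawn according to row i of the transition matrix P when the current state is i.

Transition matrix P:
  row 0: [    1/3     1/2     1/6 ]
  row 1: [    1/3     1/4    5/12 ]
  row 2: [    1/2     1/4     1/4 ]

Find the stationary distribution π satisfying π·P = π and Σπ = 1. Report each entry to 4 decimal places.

Balance equations π_j = Σ_i π_i·P[i][j]:
  π_0 = 1/3·π_0 + 1/3·π_1 + 1/2·π_2
  π_1 = 1/2·π_0 + 1/4·π_1 + 1/4·π_2
  normalize: π_0 + π_1 + π_2 = 1
Solving the linear system gives exactly π = [11/29, 10/29, 8/29].

π = [0.3793, 0.3448, 0.2759]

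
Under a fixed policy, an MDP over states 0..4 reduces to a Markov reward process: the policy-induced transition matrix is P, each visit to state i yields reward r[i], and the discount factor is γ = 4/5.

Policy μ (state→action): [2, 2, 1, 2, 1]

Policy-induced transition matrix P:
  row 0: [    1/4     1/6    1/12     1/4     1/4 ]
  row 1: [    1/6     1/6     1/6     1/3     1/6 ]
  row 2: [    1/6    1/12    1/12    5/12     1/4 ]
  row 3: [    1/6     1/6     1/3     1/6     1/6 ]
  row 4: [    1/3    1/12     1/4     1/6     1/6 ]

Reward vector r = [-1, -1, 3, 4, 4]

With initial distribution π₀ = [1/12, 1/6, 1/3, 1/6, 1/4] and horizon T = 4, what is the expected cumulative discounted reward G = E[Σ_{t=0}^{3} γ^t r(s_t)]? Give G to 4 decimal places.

t=0: π = [0.0833, 0.1667, 0.3333, 0.1667, 0.2500], E[r] = 2.4167, γ^t·E[r] = 2.416667, running G = 2.416667
t=1: π = [0.2153, 0.1181, 0.1806, 0.2847, 0.2014], E[r] = 2.1528, γ^t·E[r] = 1.722222, running G = 4.138889
t=2: π = [0.2182, 0.1348, 0.1979, 0.2494, 0.1997], E[r] = 2.0370, γ^t·E[r] = 1.303704, running G = 5.442593
t=3: π = [0.2181, 0.1335, 0.1902, 0.2568, 0.2013], E[r] = 2.0515, γ^t·E[r] = 1.050370, running G = 6.492963

G = 6.4930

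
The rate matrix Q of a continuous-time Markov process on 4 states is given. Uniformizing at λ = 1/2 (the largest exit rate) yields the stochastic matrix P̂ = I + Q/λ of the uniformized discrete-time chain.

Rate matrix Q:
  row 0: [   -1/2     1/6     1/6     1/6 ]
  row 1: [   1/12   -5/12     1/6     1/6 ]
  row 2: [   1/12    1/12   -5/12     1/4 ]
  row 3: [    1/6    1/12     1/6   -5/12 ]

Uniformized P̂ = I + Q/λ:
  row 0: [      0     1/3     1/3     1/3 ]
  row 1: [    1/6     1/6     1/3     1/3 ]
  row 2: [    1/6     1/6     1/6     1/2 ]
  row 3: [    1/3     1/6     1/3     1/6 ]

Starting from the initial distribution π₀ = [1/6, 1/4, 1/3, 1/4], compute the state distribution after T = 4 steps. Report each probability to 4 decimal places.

t=0: π = [0.1667, 0.2500, 0.3333, 0.2500]
t=1: π = [0.1806, 0.1944, 0.2778, 0.3472]
t=2: π = [0.1944, 0.1968, 0.2870, 0.3218]
t=3: π = [0.1879, 0.1991, 0.2855, 0.3275]
t=4: π = [0.1899, 0.1980, 0.2858, 0.3263]

π = [0.1899, 0.1980, 0.2858, 0.3263]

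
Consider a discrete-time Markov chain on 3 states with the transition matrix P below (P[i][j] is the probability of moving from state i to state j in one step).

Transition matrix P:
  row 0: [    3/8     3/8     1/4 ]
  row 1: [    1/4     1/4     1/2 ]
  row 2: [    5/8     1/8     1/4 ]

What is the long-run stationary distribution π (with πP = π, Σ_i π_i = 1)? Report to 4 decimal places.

π = [0.4211, 0.2632, 0.3158]

Balance equations π_j = Σ_i π_i·P[i][j]:
  π_0 = 3/8·π_0 + 1/4·π_1 + 5/8·π_2
  π_1 = 3/8·π_0 + 1/4·π_1 + 1/8·π_2
  normalize: π_0 + π_1 + π_2 = 1
Solving the linear system gives exactly π = [8/19, 5/19, 6/19].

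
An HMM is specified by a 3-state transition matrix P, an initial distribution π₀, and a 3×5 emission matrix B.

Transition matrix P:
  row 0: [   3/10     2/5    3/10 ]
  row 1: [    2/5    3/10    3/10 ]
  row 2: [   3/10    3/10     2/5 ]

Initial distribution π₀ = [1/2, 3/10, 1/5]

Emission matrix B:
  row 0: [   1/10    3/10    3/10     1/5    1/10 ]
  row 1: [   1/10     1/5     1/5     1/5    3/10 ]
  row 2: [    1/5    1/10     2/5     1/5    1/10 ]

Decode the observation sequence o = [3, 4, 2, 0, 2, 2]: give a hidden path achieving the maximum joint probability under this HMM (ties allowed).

path = [0, 1, 2, 2, 2, 2]

t=0: δ = [1.000e-01, 6.000e-02, 4.000e-02]  (obs o_0=3)
t=1: δ = [3.000e-03, 1.200e-02, 3.000e-03]  ψ = [0, 0, 0]  (obs o_1=4)
t=2: δ = [1.440e-03, 7.200e-04, 1.440e-03]  ψ = [1, 1, 1]  (obs o_2=2)
t=3: δ = [4.320e-05, 5.760e-05, 1.152e-04]  ψ = [0, 0, 2]  (obs o_3=0)
t=4: δ = [1.037e-05, 6.912e-06, 1.843e-05]  ψ = [2, 2, 2]  (obs o_4=2)
t=5: δ = [1.659e-06, 1.106e-06, 2.949e-06]  ψ = [2, 2, 2]  (obs o_5=2)
backtrack: best end state = 2; path = [0, 1, 2, 2, 2, 2]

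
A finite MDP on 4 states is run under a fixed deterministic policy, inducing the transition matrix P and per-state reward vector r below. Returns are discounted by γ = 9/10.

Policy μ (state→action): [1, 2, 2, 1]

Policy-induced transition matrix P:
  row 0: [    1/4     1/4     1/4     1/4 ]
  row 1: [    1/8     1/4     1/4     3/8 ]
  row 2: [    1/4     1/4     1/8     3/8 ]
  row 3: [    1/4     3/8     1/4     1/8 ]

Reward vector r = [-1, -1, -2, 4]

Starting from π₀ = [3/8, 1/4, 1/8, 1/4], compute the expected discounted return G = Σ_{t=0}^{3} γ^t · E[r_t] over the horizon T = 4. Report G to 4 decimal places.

G = 0.4812

t=0: π = [0.3750, 0.2500, 0.1250, 0.2500], E[r] = 0.1250, γ^t·E[r] = 0.125000, running G = 0.125000
t=1: π = [0.2188, 0.2813, 0.2344, 0.2656], E[r] = 0.0938, γ^t·E[r] = 0.084375, running G = 0.209375
t=2: π = [0.2148, 0.2832, 0.2207, 0.2813], E[r] = 0.1855, γ^t·E[r] = 0.150293, running G = 0.359668
t=3: π = [0.2146, 0.2852, 0.2224, 0.2778], E[r] = 0.1667, γ^t·E[r] = 0.121559, running G = 0.481227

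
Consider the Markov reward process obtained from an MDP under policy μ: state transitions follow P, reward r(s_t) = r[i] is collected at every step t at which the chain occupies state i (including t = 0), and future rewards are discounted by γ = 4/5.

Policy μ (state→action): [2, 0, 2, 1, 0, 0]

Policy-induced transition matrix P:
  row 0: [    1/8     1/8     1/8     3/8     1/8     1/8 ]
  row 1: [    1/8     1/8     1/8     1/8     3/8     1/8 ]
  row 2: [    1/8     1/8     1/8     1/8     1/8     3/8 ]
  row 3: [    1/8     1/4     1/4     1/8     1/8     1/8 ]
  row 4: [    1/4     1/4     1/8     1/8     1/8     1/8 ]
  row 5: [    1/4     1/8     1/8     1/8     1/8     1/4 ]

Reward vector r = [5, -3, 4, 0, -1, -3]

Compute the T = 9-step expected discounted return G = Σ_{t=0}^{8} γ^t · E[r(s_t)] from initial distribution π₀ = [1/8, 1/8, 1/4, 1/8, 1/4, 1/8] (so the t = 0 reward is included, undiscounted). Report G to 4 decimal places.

G = 1.2657

t=0: π = [0.1250, 0.1250, 0.2500, 0.1250, 0.2500, 0.1250], E[r] = 0.6250, γ^t·E[r] = 0.625000, running G = 0.625000
t=1: π = [0.1719, 0.1719, 0.1406, 0.1563, 0.1563, 0.2031], E[r] = 0.1406, γ^t·E[r] = 0.112500, running G = 0.737500
t=2: π = [0.1699, 0.1641, 0.1445, 0.1680, 0.1680, 0.1855], E[r] = 0.2109, γ^t·E[r] = 0.135000, running G = 0.872500
t=3: π = [0.1692, 0.1670, 0.1460, 0.1675, 0.1660, 0.1843], E[r] = 0.2100, γ^t·E[r] = 0.107500, running G = 0.980000
t=4: π = [0.1688, 0.1667, 0.1459, 0.1673, 0.1667, 0.1845], E[r] = 0.2073, γ^t·E[r] = 0.084900, running G = 1.064900
t=5: π = [0.1689, 0.1668, 0.1459, 0.1672, 0.1667, 0.1846], E[r] = 0.2076, γ^t·E[r] = 0.068030, running G = 1.132930
t=6: π = [0.1689, 0.1667, 0.1459, 0.1672, 0.1667, 0.1845], E[r] = 0.2076, γ^t·E[r] = 0.054417, running G = 1.187347
t=7: π = [0.1689, 0.1667, 0.1459, 0.1672, 0.1667, 0.1845], E[r] = 0.2076, γ^t·E[r] = 0.043538, running G = 1.230884
t=8: π = [0.1689, 0.1667, 0.1459, 0.1672, 0.1667, 0.1845], E[r] = 0.2076, γ^t·E[r] = 0.034829, running G = 1.265713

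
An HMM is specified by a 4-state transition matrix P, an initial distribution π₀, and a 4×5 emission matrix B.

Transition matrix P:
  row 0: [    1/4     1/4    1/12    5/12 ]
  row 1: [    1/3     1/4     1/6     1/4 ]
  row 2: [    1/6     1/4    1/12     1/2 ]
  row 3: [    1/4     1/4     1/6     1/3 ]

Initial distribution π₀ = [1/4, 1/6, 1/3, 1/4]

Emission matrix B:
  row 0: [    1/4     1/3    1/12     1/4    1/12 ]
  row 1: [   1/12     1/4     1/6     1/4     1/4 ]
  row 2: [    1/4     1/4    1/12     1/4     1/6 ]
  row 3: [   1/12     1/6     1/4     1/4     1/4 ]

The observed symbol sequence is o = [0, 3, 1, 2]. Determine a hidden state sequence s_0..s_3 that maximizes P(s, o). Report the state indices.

path = [2, 3, 0, 3]

t=0: δ = [6.250e-02, 1.389e-02, 8.333e-02, 2.083e-02]  (obs o_0=0)
t=1: δ = [3.906e-03, 5.208e-03, 1.736e-03, 1.042e-02]  ψ = [0, 2, 2, 2]  (obs o_1=3)
t=2: δ = [8.681e-04, 6.510e-04, 4.340e-04, 5.787e-04]  ψ = [3, 3, 3, 3]  (obs o_2=1)
t=3: δ = [1.808e-05, 3.617e-05, 9.042e-06, 9.042e-05]  ψ = [0, 0, 1, 0]  (obs o_3=2)
backtrack: best end state = 3; path = [2, 3, 0, 3]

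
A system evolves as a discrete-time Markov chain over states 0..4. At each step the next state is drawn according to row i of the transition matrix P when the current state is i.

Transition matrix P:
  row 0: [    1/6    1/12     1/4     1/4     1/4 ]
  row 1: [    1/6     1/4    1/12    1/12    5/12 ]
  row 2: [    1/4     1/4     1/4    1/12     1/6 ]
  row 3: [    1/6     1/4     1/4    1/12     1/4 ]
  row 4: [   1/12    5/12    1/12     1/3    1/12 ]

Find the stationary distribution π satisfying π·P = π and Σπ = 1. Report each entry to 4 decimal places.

π = [0.1605, 0.2633, 0.1661, 0.1701, 0.2400]

Balance equations π_j = Σ_i π_i·P[i][j]:
  π_0 = 1/6·π_0 + 1/6·π_1 + 1/4·π_2 + 1/6·π_3 + 1/12·π_4
  π_1 = 1/12·π_0 + 1/4·π_1 + 1/4·π_2 + 1/4·π_3 + 5/12·π_4
  π_2 = 1/4·π_0 + 1/12·π_1 + 1/4·π_2 + 1/4·π_3 + 1/12·π_4
  π_3 = 1/4·π_0 + 1/12·π_1 + 1/12·π_2 + 1/12·π_3 + 1/3·π_4
  normalize: π_0 + π_1 + π_2 + π_3 + π_4 = 1
Solving the linear system gives exactly π = [1859/11582, 3049/11582, 962/5791, 985/5791, 1390/5791].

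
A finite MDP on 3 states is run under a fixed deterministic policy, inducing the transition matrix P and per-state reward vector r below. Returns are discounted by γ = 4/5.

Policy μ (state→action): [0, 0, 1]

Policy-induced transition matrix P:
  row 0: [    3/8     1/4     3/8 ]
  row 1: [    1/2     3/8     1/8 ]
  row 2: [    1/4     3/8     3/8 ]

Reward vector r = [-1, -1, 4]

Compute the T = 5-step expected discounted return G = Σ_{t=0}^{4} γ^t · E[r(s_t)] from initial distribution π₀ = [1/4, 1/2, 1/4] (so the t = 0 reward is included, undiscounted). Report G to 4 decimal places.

G = 1.1667

t=0: π = [0.2500, 0.5000, 0.2500], E[r] = 0.2500, γ^t·E[r] = 0.250000, running G = 0.250000
t=1: π = [0.4063, 0.3438, 0.2500], E[r] = 0.2500, γ^t·E[r] = 0.200000, running G = 0.450000
t=2: π = [0.3867, 0.3242, 0.2891], E[r] = 0.4453, γ^t·E[r] = 0.285000, running G = 0.735000
t=3: π = [0.3794, 0.3267, 0.2939], E[r] = 0.4697, γ^t·E[r] = 0.240500, running G = 0.975500
t=4: π = [0.3791, 0.3276, 0.2933], E[r] = 0.4667, γ^t·E[r] = 0.191150, running G = 1.166650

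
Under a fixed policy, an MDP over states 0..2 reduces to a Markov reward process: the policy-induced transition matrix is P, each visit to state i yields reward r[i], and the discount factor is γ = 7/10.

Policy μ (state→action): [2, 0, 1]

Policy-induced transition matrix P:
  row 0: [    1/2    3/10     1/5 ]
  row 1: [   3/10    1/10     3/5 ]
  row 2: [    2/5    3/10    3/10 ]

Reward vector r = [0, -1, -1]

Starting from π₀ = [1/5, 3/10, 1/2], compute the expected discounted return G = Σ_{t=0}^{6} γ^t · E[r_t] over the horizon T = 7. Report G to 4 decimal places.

t=0: π = [0.2000, 0.3000, 0.5000], E[r] = -0.8000, γ^t·E[r] = -0.800000, running G = -0.800000
t=1: π = [0.3900, 0.2400, 0.3700], E[r] = -0.6100, γ^t·E[r] = -0.427000, running G = -1.227000
t=2: π = [0.4150, 0.2520, 0.3330], E[r] = -0.5850, γ^t·E[r] = -0.286650, running G = -1.513650
t=3: π = [0.4163, 0.2496, 0.3341], E[r] = -0.5837, γ^t·E[r] = -0.200209, running G = -1.713859
t=4: π = [0.4167, 0.2501, 0.3333], E[r] = -0.5833, γ^t·E[r] = -0.140058, running G = -1.853917
t=5: π = [0.4167, 0.2500, 0.3334], E[r] = -0.5833, γ^t·E[r] = -0.098042, running G = -1.951959
t=6: π = [0.4167, 0.2500, 0.3333], E[r] = -0.5833, γ^t·E[r] = -0.068628, running G = -2.020587

G = -2.0206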